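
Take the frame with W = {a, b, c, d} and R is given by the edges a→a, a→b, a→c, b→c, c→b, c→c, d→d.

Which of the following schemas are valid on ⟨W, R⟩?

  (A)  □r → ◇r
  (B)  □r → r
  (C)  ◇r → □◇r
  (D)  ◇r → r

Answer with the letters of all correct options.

A

R is not reflexive: not b R b.
R is not euclidean: a R b and a R a but not b R a.
R is serial: every world has an R-successor.
R is not a subset of the identity: a R b with a ≠ b.
(A) axiom D: valid iff R is serial. R is serial — valid.
(B) □r → r (axiom T) characterises the reflexive frames. R is not reflexive — not valid.
(C) ◇r → □◇r is axiom 5, which corresponds to the euclidean property. R is not euclidean — not valid.
(D) ◇r → r is valid only on frames where every R-edge is a self-loop. Here R ⊄ identity — not valid.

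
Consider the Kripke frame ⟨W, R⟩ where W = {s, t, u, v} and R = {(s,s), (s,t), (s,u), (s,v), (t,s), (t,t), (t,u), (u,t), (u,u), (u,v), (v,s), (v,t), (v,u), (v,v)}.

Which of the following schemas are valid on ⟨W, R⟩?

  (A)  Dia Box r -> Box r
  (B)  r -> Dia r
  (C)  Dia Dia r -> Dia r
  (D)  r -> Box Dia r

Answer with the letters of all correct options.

B

R is reflexive: each world relates to itself.
R is not symmetric: s R u but not u R s.
R is not transitive: t R s and s R v but not t R v.
R is not euclidean: s R t and s R v but not t R v.
(A) Dia Box r -> Box r is the dual of axiom 5; it is valid on a frame exactly when R is euclidean. R is not euclidean, so not valid.
(B) the dual of axiom T: valid iff R is reflexive. R is reflexive — valid.
(C) Dia Dia r -> Dia r is the dual of axiom 4, which corresponds to transitivity. R is not transitive — not valid.
(D) r -> Box Dia r is axiom B; it is valid on a frame exactly when R is symmetric. R is not symmetric, so not valid.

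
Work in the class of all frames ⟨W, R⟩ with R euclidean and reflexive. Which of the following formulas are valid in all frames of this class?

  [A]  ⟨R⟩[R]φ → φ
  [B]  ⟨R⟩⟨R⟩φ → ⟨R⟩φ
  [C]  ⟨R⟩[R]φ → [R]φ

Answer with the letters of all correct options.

A reflexive euclidean relation is also symmetric (from wRw and wRv the euclidean condition gives vRw) and hence transitive; it is an equivalence relation.
(A) ⟨R⟩[R]φ → φ is the dual of axiom B, which corresponds to symmetry. Every such R is symmetric — valid.
(B) ⟨R⟩⟨R⟩φ → ⟨R⟩φ is the dual of axiom 4, which corresponds to transitivity. Every such R is transitive — valid.
(C) the dual of axiom 5: valid iff R is euclidean. Every such R is euclidean — valid.

A, B, C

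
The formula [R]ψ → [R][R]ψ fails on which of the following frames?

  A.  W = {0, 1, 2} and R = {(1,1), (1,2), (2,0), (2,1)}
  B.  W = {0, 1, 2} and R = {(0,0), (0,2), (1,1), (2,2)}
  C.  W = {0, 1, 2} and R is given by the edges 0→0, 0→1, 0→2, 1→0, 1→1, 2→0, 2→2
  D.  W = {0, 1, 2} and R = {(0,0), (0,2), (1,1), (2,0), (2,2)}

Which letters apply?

A, C

The schema [R]ψ → [R][R]ψ is axiom 4; it is valid on a frame iff R is transitive.
(A) R is not transitive (1 R 2 and 2 R 0 but not 1 R 0), so the schema fails here.
(B) R is transitive (R is closed under composition), so the schema is valid here.
(C) R is not transitive (1 R 0 and 0 R 2 but not 1 R 2), so the schema fails here.
(D) R is transitive (R is closed under composition), so the schema is valid here.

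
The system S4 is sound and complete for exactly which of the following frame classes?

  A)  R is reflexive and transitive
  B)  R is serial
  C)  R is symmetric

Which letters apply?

A

(A) S4 is sound and complete for exactly this class.
(B) this class determines D, not S4.
(C) this class determines KB, not S4.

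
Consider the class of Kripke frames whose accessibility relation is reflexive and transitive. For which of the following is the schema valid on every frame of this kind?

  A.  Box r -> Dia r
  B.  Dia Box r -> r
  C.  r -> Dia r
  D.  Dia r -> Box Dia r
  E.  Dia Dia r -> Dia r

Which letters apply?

Reflexive relations are serial.
(A) Box r -> Dia r is axiom D; it is valid on a frame exactly when R is serial. Every such R is serial, so valid.
(B) Dia Box r -> r (the dual of axiom B) characterises the symmetric frames. Such an R need not be symmetric — not valid.
(C) r -> Dia r is the dual of axiom T; it is valid on a frame exactly when R is reflexive. Every such R is reflexive, so valid.
(D) Dia r -> Box Dia r is axiom 5; it is valid on a frame exactly when R is euclidean. Such an R need not be euclidean, so not valid.
(E) Dia Dia r -> Dia r is the dual of axiom 4; it is valid on a frame exactly when R is transitive. Every such R is transitive, so valid.

A, C, E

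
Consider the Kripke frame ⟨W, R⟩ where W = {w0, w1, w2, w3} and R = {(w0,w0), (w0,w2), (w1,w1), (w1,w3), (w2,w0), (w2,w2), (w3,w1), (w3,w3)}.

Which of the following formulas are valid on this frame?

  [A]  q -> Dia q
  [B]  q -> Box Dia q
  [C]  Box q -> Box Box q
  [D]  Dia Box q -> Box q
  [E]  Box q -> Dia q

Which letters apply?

A, B, C, D, E

R is reflexive: each world relates to itself.
R is symmetric: every R-edge is matched by its reverse.
R is transitive: R is closed under composition.
R is euclidean: any two R-successors of the same world are R-related.
R is serial: every world has an R-successor.
(A) the dual of axiom T: valid iff R is reflexive. R is reflexive — valid.
(B) q -> Box Dia q is axiom B, which corresponds to symmetry. R is symmetric — valid.
(C) axiom 4: valid iff R is transitive. R is transitive — valid.
(D) Dia Box q -> Box q is the dual of axiom 5; it is valid on a frame exactly when R is euclidean. R is euclidean, so valid.
(E) Box q -> Dia q (axiom D) characterises the serial frames. R is serial — valid.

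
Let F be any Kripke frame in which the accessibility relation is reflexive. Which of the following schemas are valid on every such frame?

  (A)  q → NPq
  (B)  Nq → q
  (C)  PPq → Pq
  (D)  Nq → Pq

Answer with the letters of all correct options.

B, D

A reflexive relation is serial.
(A) q → NPq (axiom B) characterises the symmetric frames. Such an R need not be symmetric — not valid.
(B) Nq → q (axiom T) characterises the reflexive frames. Every such R is reflexive — valid.
(C) PPq → Pq (the dual of axiom 4) characterises the transitive frames. Such an R need not be transitive — not valid.
(D) Nq → Pq (axiom D) characterises the serial frames. Every such R is serial — valid.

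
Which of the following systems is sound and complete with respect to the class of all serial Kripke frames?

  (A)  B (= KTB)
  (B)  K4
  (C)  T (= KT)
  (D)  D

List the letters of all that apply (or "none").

(A) B (= KTB) is determined by the class of reflexive and symmetric frames.
(B) K4 is determined by the class of transitive frames.
(C) T (= KT) is determined by the class of reflexive frames.
(D) D is determined by exactly this class.

D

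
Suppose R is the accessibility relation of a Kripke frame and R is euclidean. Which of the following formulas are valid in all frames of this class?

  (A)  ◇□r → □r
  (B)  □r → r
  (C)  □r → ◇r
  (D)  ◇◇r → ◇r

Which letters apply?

A

(A) ◇□r → □r (the dual of axiom 5) characterises the euclidean frames. Every such R is euclidean — valid.
(B) □r → r is axiom T, which corresponds to reflexivity. Such an R need not be reflexive — not valid.
(C) axiom D: valid iff R is serial. Such an R need not be serial — not valid.
(D) ◇◇r → ◇r is the dual of axiom 4, which corresponds to transitivity. Such an R need not be transitive — not valid.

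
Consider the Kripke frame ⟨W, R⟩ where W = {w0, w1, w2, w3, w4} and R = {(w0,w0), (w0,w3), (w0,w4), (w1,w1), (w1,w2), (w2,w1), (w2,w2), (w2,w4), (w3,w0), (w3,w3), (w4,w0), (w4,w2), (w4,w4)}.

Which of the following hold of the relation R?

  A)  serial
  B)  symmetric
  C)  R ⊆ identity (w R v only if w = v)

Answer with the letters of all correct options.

(A) serial: every world has an R-successor.
(B) symmetric: every R-edge is matched by its reverse.
(C) not ⊆ identity: w0 R w3 with w0 ≠ w3.

A, B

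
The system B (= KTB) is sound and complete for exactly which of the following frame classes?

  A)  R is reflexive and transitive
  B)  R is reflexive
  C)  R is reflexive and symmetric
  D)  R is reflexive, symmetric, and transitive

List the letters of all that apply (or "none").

(A) this class determines S4, not B (= KTB).
(B) this class determines T (= KT), not B (= KTB).
(C) B (= KTB) is sound and complete for exactly this class.
(D) this class determines S5, not B (= KTB).

C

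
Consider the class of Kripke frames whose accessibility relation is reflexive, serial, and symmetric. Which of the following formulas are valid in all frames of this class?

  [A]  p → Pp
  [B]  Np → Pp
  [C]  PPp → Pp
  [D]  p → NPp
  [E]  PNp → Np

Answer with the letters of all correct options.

A, B, D

(A) p → Pp is the dual of axiom T, which corresponds to reflexivity. Every such R is reflexive — valid.
(B) Np → Pp is axiom D; it is valid on a frame exactly when R is serial. Every such R is serial, so valid.
(C) PPp → Pp (the dual of axiom 4) characterises the transitive frames. Such an R need not be transitive — not valid.
(D) axiom B: valid iff R is symmetric. Every such R is symmetric — valid.
(E) PNp → Np (the dual of axiom 5) characterises the euclidean frames. Such an R need not be euclidean — not valid.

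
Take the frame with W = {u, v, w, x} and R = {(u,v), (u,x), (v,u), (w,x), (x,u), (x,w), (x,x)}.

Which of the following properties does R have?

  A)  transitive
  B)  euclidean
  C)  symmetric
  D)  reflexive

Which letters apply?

C

(A) not transitive: u R v and v R u but not u R u.
(B) not euclidean: u R v and u R x but not v R x.
(C) symmetric: every R-edge is matched by its reverse.
(D) not reflexive: not u R u.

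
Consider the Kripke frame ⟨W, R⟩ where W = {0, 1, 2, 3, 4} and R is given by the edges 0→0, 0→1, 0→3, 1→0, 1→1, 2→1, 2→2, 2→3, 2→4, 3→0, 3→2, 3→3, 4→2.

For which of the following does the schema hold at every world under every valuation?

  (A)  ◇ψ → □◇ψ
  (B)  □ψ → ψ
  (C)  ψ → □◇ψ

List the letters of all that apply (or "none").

R is not reflexive: not 4 R 4.
R is not symmetric: 2 R 1 but not 1 R 2.
R is not euclidean: 0 R 1 and 0 R 3 but not 1 R 3.
(A) ◇ψ → □◇ψ is axiom 5, which corresponds to the euclidean property. R is not euclidean — not valid.
(B) □ψ → ψ (axiom T) characterises the reflexive frames. R is not reflexive — not valid.
(C) ψ → □◇ψ (axiom B) characterises the symmetric frames. R is not symmetric — not valid.

none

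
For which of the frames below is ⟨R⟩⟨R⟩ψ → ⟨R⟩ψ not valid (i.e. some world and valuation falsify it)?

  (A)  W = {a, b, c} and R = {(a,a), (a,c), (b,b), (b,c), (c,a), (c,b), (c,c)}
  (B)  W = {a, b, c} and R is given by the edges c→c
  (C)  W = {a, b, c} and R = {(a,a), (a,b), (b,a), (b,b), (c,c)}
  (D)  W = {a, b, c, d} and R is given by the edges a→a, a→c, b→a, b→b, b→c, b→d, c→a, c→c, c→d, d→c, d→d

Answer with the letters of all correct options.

A, D

The schema ⟨R⟩⟨R⟩ψ → ⟨R⟩ψ is the dual of axiom 4; it is valid on a frame iff R is transitive.
(A) R is not transitive (a R c and c R b but not a R b), so the schema fails here.
(B) R is transitive (R is closed under composition), so the schema is valid here.
(C) R is transitive (R is closed under composition), so the schema is valid here.
(D) R is not transitive (a R c and c R d but not a R d), so the schema fails here.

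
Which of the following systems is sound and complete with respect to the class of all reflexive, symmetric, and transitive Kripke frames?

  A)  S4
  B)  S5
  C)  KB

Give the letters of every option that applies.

B

(A) S4 is determined by the class of reflexive and transitive frames.
(B) S5 is determined by exactly this class.
(C) KB is determined by the class of symmetric frames.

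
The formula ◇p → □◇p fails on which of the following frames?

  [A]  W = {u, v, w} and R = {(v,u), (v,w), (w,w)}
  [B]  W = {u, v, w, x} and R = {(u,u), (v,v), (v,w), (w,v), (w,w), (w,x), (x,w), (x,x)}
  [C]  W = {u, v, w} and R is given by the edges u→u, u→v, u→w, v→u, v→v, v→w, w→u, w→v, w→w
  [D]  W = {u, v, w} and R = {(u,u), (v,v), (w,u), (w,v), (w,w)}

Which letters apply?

The schema ◇p → □◇p is axiom 5; it is valid on a frame iff R is euclidean.
(A) R is not euclidean (v R u and v R w but not u R w), so the schema fails here.
(B) R is not euclidean (w R v and w R x but not v R x), so the schema fails here.
(C) R is euclidean (any two R-successors of the same world are R-related), so the schema is valid here.
(D) R is not euclidean (w R u and w R v but not u R v), so the schema fails here.

A, B, D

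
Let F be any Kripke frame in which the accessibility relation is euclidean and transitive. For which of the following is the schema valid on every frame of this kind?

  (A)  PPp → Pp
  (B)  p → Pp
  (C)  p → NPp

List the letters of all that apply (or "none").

(A) the dual of axiom 4: valid iff R is transitive. Every such R is transitive — valid.
(B) the dual of axiom T: valid iff R is reflexive. Such an R need not be reflexive — not valid.
(C) axiom B: valid iff R is symmetric. Such an R need not be symmetric — not valid.

A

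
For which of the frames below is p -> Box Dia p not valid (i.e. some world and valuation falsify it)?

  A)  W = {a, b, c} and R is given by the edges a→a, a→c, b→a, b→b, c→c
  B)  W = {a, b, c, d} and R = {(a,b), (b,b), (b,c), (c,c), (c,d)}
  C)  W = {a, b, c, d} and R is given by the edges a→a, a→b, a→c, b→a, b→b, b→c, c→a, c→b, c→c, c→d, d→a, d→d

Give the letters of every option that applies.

A, B, C

The schema p -> Box Dia p is axiom B; it is valid on a frame iff R is symmetric.
(A) R is not symmetric (a R c but not c R a), so the schema fails here.
(B) R is not symmetric (a R b but not b R a), so the schema fails here.
(C) R is not symmetric (c R d but not d R c), so the schema fails here.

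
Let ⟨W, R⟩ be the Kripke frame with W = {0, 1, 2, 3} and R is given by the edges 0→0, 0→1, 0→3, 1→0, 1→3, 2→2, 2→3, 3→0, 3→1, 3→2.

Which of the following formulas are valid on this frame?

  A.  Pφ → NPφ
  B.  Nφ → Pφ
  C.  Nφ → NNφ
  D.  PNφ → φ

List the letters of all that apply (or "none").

R is symmetric: every R-edge is matched by its reverse.
R is not transitive: 0 R 3 and 3 R 2 but not 0 R 2.
R is not euclidean: 3 R 0 and 3 R 2 but not 0 R 2.
R is serial: every world has an R-successor.
(A) Pφ → NPφ is axiom 5; it is valid on a frame exactly when R is euclidean. R is not euclidean, so not valid.
(B) Nφ → Pφ is axiom D; it is valid on a frame exactly when R is serial. R is serial, so valid.
(C) axiom 4: valid iff R is transitive. R is not transitive — not valid.
(D) PNφ → φ is the dual of axiom B, which corresponds to symmetry. R is symmetric — valid.

B, D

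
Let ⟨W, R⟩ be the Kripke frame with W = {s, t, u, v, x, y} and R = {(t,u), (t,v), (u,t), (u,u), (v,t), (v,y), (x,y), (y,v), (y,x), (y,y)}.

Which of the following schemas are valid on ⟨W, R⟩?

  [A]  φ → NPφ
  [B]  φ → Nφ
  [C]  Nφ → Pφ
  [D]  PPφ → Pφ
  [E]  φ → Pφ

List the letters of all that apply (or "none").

R is not reflexive: not s R s.
R is symmetric: every R-edge is matched by its reverse.
R is not transitive: t R u and u R t but not t R t.
R is not serial: s has no R-successor.
R is not a subset of the identity: t R u with t ≠ u.
(A) axiom B: valid iff R is symmetric. R is symmetric — valid.
(B) φ → Nφ is equivalent to ◇p→p; it holds exactly when R ⊆ identity. Here R ⊄ identity — not valid.
(C) Nφ → Pφ is axiom D, which corresponds to seriality. R is not serial — not valid.
(D) PPφ → Pφ is the dual of axiom 4, which corresponds to transitivity. R is not transitive — not valid.
(E) the dual of axiom T: valid iff R is reflexive. R is not reflexive — not valid.

A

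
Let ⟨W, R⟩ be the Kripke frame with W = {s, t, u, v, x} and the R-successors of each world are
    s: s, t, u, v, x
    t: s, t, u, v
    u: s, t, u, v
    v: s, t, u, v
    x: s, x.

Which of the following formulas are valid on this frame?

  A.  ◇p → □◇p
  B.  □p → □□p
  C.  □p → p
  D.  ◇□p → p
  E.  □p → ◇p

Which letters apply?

R is reflexive: each world relates to itself.
R is symmetric: every R-edge is matched by its reverse.
R is not transitive: t R s and s R x but not t R x.
R is not euclidean: s R t and s R x but not t R x.
R is serial: every world has an R-successor.
(A) ◇p → □◇p (axiom 5) characterises the euclidean frames. R is not euclidean — not valid.
(B) □p → □□p is axiom 4, which corresponds to transitivity. R is not transitive — not valid.
(C) □p → p is axiom T; it is valid on a frame exactly when R is reflexive. R is reflexive, so valid.
(D) ◇□p → p is the dual of axiom B, which corresponds to symmetry. R is symmetric — valid.
(E) □p → ◇p is axiom D; it is valid on a frame exactly when R is serial. R is serial, so valid.

C, D, E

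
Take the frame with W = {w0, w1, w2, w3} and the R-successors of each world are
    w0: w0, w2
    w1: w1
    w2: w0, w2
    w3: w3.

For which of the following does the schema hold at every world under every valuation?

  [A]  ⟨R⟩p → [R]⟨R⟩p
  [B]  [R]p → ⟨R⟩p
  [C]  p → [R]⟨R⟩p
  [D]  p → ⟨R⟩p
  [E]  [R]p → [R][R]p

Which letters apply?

A, B, C, D, E

R is reflexive: each world relates to itself.
R is symmetric: every R-edge is matched by its reverse.
R is transitive: R is closed under composition.
R is euclidean: any two R-successors of the same world are R-related.
R is serial: every world has an R-successor.
(A) ⟨R⟩p → [R]⟨R⟩p (axiom 5) characterises the euclidean frames. R is euclidean — valid.
(B) [R]p → ⟨R⟩p is axiom D, which corresponds to seriality. R is serial — valid.
(C) p → [R]⟨R⟩p (axiom B) characterises the symmetric frames. R is symmetric — valid.
(D) the dual of axiom T: valid iff R is reflexive. R is reflexive — valid.
(E) [R]p → [R][R]p is axiom 4, which corresponds to transitivity. R is transitive — valid.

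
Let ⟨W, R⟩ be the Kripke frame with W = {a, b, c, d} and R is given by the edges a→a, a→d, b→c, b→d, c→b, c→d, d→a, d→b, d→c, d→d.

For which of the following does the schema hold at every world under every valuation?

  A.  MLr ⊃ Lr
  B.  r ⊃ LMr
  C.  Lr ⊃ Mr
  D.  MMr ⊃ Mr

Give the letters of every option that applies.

R is symmetric: every R-edge is matched by its reverse.
R is not transitive: a R d and d R b but not a R b.
R is not euclidean: d R a and d R b but not a R b.
R is serial: every world has an R-successor.
(A) MLr ⊃ Lr is the dual of axiom 5, which corresponds to the euclidean property. R is not euclidean — not valid.
(B) r ⊃ LMr is axiom B; it is valid on a frame exactly when R is symmetric. R is symmetric, so valid.
(C) Lr ⊃ Mr is axiom D; it is valid on a frame exactly when R is serial. R is serial, so valid.
(D) MMr ⊃ Mr (the dual of axiom 4) characterises the transitive frames. R is not transitive — not valid.

B, C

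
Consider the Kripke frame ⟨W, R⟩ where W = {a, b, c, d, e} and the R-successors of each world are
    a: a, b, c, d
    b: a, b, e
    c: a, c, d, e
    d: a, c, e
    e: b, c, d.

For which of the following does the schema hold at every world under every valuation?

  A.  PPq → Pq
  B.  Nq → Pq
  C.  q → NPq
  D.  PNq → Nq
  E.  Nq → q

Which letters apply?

B, C

R is not reflexive: not d R d.
R is symmetric: every R-edge is matched by its reverse.
R is not transitive: a R b and b R e but not a R e.
R is not euclidean: a R b and a R c but not b R c.
R is serial: every world has an R-successor.
(A) PPq → Pq is the dual of axiom 4; it is valid on a frame exactly when R is transitive. R is not transitive, so not valid.
(B) axiom D: valid iff R is serial. R is serial — valid.
(C) q → NPq is axiom B; it is valid on a frame exactly when R is symmetric. R is symmetric, so valid.
(D) PNq → Nq is the dual of axiom 5; it is valid on a frame exactly when R is euclidean. R is not euclidean, so not valid.
(E) axiom T: valid iff R is reflexive. R is not reflexive — not valid.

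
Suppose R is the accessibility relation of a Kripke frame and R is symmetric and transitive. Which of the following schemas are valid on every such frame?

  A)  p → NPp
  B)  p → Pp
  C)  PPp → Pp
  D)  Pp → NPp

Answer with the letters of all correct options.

A, C, D

A symmetric transitive relation is euclidean (uRv and uRw give vRu by symmetry, then vRw by transitivity).
(A) p → NPp (axiom B) characterises the symmetric frames. Every such R is symmetric — valid.
(B) p → Pp (the dual of axiom T) characterises the reflexive frames. Such an R need not be reflexive — not valid.
(C) the dual of axiom 4: valid iff R is transitive. Every such R is transitive — valid.
(D) Pp → NPp is axiom 5; it is valid on a frame exactly when R is euclidean. Every such R is euclidean, so valid.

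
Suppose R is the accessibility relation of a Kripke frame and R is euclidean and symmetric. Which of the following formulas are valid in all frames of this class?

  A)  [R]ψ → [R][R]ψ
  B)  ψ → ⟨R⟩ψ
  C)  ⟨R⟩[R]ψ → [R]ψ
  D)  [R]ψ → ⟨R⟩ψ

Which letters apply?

A, C

A symmetric euclidean relation is transitive (uRv and vRw give vRu by symmetry, then uRw by the euclidean condition, applied at v).
(A) [R]ψ → [R][R]ψ is axiom 4, which corresponds to transitivity. Every such R is transitive — valid.
(B) ψ → ⟨R⟩ψ is the dual of axiom T, which corresponds to reflexivity. Such an R need not be reflexive — not valid.
(C) ⟨R⟩[R]ψ → [R]ψ is the dual of axiom 5; it is valid on a frame exactly when R is euclidean. Every such R is euclidean, so valid.
(D) axiom D: valid iff R is serial. Such an R need not be serial — not valid.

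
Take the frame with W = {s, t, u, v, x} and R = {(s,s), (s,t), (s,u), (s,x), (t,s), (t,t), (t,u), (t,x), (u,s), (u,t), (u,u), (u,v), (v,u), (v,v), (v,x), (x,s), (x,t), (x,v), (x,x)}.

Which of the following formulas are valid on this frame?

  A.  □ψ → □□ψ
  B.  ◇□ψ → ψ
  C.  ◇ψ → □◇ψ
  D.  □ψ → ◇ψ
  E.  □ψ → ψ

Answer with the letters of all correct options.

R is reflexive: each world relates to itself.
R is symmetric: every R-edge is matched by its reverse.
R is not transitive: s R u and u R v but not s R v.
R is not euclidean: s R u and s R x but not u R x.
R is serial: every world has an R-successor.
(A) □ψ → □□ψ is axiom 4; it is valid on a frame exactly when R is transitive. R is not transitive, so not valid.
(B) ◇□ψ → ψ is the dual of axiom B, which corresponds to symmetry. R is symmetric — valid.
(C) ◇ψ → □◇ψ is axiom 5, which corresponds to the euclidean property. R is not euclidean — not valid.
(D) □ψ → ◇ψ is axiom D, which corresponds to seriality. R is serial — valid.
(E) □ψ → ψ is axiom T, which corresponds to reflexivity. R is reflexive — valid.

B, D, E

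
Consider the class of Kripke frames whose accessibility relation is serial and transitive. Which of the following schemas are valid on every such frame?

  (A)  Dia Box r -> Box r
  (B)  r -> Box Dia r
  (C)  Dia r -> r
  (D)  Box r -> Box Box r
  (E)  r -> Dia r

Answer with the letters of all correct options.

D

(A) Dia Box r -> Box r (the dual of axiom 5) characterises the euclidean frames. Such an R need not be euclidean — not valid.
(B) axiom B: valid iff R is symmetric. Such an R need not be symmetric — not valid.
(C) Dia r -> r is the converse of T; it holds exactly when R ⊆ identity. Such an R need not be a subset of the identity — not valid.
(D) axiom 4: valid iff R is transitive. Every such R is transitive — valid.
(E) r -> Dia r (the dual of axiom T) characterises the reflexive frames. Such an R need not be reflexive — not valid.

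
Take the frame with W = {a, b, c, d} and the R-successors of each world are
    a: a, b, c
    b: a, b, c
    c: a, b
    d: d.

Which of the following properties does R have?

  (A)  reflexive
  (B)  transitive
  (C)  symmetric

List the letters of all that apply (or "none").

(A) not reflexive: not c R c.
(B) not transitive: c R a and a R c but not c R c.
(C) symmetric: every R-edge is matched by its reverse.

C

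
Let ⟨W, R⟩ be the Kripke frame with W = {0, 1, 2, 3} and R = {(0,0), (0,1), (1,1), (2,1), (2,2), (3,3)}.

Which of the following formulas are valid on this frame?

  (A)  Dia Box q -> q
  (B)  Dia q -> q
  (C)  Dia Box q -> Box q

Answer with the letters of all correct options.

R is not symmetric: 0 R 1 but not 1 R 0.
R is not euclidean: 0 R 1 and 0 R 0 but not 1 R 0.
R is not a subset of the identity: 0 R 1 with 0 ≠ 1.
(A) Dia Box q -> q is the dual of axiom B, which corresponds to symmetry. R is not symmetric — not valid.
(B) Dia q -> q is the converse of T; it holds exactly when R ⊆ identity. Here R ⊄ identity — not valid.
(C) Dia Box q -> Box q is the dual of axiom 5; it is valid on a frame exactly when R is euclidean. R is not euclidean, so not valid.

none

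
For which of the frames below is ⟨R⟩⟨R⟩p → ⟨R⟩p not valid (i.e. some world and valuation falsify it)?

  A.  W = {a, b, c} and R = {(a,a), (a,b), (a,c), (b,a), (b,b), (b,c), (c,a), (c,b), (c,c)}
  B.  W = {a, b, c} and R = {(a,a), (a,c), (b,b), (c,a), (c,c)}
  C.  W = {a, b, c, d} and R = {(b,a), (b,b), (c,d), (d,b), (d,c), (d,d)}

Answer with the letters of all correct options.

The schema ⟨R⟩⟨R⟩p → ⟨R⟩p is the dual of axiom 4; it is valid on a frame iff R is transitive.
(A) R is transitive (R is closed under composition), so the schema is valid here.
(B) R is transitive (R is closed under composition), so the schema is valid here.
(C) R is not transitive (c R d and d R b but not c R b), so the schema fails here.

C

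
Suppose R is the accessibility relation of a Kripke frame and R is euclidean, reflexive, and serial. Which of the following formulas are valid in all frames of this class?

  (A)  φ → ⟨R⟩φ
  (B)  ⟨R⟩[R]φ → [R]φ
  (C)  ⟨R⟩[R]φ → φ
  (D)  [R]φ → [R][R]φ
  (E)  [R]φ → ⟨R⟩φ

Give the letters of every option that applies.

A relation that is euclidean, reflexive, and serial is also symmetric and transitive.
(A) φ → ⟨R⟩φ (the dual of axiom T) characterises the reflexive frames. Every such R is reflexive — valid.
(B) ⟨R⟩[R]φ → [R]φ is the dual of axiom 5, which corresponds to the euclidean property. Every such R is euclidean — valid.
(C) ⟨R⟩[R]φ → φ (the dual of axiom B) characterises the symmetric frames. Every such R is symmetric — valid.
(D) axiom 4: valid iff R is transitive. Every such R is transitive — valid.
(E) [R]φ → ⟨R⟩φ is axiom D, which corresponds to seriality. Every such R is serial — valid.

A, B, C, D, E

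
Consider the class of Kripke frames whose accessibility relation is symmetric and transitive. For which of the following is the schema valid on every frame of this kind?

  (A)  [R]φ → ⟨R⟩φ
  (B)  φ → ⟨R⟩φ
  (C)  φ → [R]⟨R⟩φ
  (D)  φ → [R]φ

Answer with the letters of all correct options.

A symmetric transitive relation is euclidean (uRv and uRw give vRu by symmetry, then vRw by transitivity).
(A) [R]φ → ⟨R⟩φ is axiom D; it is valid on a frame exactly when R is serial. Such an R need not be serial, so not valid.
(B) φ → ⟨R⟩φ (the dual of axiom T) characterises the reflexive frames. Such an R need not be reflexive — not valid.
(C) φ → [R]⟨R⟩φ (axiom B) characterises the symmetric frames. Every such R is symmetric — valid.
(D) φ → [R]φ is valid only on frames where every R-edge is a self-loop. Such an R need not be a subset of the identity — not valid.

C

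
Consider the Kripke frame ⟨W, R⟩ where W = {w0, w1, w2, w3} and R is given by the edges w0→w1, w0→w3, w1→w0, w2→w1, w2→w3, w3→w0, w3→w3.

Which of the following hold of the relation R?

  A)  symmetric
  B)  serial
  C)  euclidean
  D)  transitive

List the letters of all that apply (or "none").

B

(A) not symmetric: w2 R w1 but not w1 R w2.
(B) serial: every world has an R-successor.
(C) not euclidean: w0 R w1 and w0 R w3 but not w1 R w3.
(D) not transitive: w0 R w1 and w1 R w0 but not w0 R w0.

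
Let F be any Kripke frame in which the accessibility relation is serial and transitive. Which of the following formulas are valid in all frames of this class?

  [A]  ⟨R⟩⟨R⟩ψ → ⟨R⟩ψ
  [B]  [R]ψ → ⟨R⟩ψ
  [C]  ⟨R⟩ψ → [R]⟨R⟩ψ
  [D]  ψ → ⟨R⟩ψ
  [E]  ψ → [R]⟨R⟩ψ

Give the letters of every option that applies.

A, B

(A) ⟨R⟩⟨R⟩ψ → ⟨R⟩ψ is the dual of axiom 4; it is valid on a frame exactly when R is transitive. Every such R is transitive, so valid.
(B) [R]ψ → ⟨R⟩ψ (axiom D) characterises the serial frames. Every such R is serial — valid.
(C) ⟨R⟩ψ → [R]⟨R⟩ψ (axiom 5) characterises the euclidean frames. Such an R need not be euclidean — not valid.
(D) ψ → ⟨R⟩ψ is the dual of axiom T; it is valid on a frame exactly when R is reflexive. Such an R need not be reflexive, so not valid.
(E) ψ → [R]⟨R⟩ψ is axiom B; it is valid on a frame exactly when R is symmetric. Such an R need not be symmetric, so not valid.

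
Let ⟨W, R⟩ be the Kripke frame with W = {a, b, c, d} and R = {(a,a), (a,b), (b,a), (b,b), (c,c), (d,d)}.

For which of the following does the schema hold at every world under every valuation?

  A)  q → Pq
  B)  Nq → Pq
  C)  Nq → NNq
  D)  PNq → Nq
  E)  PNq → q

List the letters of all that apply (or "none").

A, B, C, D, E

R is reflexive: each world relates to itself.
R is symmetric: every R-edge is matched by its reverse.
R is transitive: R is closed under composition.
R is euclidean: any two R-successors of the same world are R-related.
R is serial: every world has an R-successor.
(A) q → Pq is the dual of axiom T, which corresponds to reflexivity. R is reflexive — valid.
(B) Nq → Pq is axiom D, which corresponds to seriality. R is serial — valid.
(C) Nq → NNq (axiom 4) characterises the transitive frames. R is transitive — valid.
(D) the dual of axiom 5: valid iff R is euclidean. R is euclidean — valid.
(E) the dual of axiom B: valid iff R is symmetric. R is symmetric — valid.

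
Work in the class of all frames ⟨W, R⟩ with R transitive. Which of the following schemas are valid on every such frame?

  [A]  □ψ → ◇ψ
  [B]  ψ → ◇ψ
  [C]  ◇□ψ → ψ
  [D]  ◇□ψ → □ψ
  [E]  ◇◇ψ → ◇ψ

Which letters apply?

(A) □ψ → ◇ψ is axiom D, which corresponds to seriality. Such an R need not be serial — not valid.
(B) ψ → ◇ψ is the dual of axiom T; it is valid on a frame exactly when R is reflexive. Such an R need not be reflexive, so not valid.
(C) ◇□ψ → ψ (the dual of axiom B) characterises the symmetric frames. Such an R need not be symmetric — not valid.
(D) ◇□ψ → □ψ is the dual of axiom 5; it is valid on a frame exactly when R is euclidean. Such an R need not be euclidean, so not valid.
(E) ◇◇ψ → ◇ψ is the dual of axiom 4; it is valid on a frame exactly when R is transitive. Every such R is transitive, so valid.

E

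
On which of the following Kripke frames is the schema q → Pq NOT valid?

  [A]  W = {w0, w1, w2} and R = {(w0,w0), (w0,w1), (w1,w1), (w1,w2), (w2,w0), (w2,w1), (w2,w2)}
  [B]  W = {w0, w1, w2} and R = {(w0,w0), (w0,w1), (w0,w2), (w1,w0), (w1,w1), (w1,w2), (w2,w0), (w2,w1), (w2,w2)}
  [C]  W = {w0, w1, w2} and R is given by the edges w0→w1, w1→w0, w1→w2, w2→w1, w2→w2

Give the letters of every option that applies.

C

The schema q → Pq is the dual of axiom T; it is valid on a frame iff R is reflexive.
(A) R is reflexive (each world relates to itself), so the schema is valid here.
(B) R is reflexive (each world relates to itself), so the schema is valid here.
(C) R is not reflexive (not w0 R w0), so the schema fails here.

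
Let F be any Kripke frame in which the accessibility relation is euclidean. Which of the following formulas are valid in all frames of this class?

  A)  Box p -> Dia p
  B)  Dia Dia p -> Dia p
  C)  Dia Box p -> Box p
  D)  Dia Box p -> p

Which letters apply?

(A) Box p -> Dia p is axiom D; it is valid on a frame exactly when R is serial. Such an R need not be serial, so not valid.
(B) Dia Dia p -> Dia p (the dual of axiom 4) characterises the transitive frames. Such an R need not be transitive — not valid.
(C) Dia Box p -> Box p is the dual of axiom 5, which corresponds to the euclidean property. Every such R is euclidean — valid.
(D) Dia Box p -> p (the dual of axiom B) characterises the symmetric frames. Such an R need not be symmetric — not valid.

C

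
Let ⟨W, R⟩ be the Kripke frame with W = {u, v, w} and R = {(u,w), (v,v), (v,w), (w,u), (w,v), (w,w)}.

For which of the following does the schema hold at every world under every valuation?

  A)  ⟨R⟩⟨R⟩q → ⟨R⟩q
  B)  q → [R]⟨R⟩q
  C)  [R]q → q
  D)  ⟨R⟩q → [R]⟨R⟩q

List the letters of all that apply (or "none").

R is not reflexive: not u R u.
R is symmetric: every R-edge is matched by its reverse.
R is not transitive: u R w and w R u but not u R u.
R is not euclidean: w R u and w R v but not u R v.
(A) ⟨R⟩⟨R⟩q → ⟨R⟩q is the dual of axiom 4, which corresponds to transitivity. R is not transitive — not valid.
(B) q → [R]⟨R⟩q is axiom B; it is valid on a frame exactly when R is symmetric. R is symmetric, so valid.
(C) [R]q → q is axiom T; it is valid on a frame exactly when R is reflexive. R is not reflexive, so not valid.
(D) axiom 5: valid iff R is euclidean. R is not euclidean — not valid.

B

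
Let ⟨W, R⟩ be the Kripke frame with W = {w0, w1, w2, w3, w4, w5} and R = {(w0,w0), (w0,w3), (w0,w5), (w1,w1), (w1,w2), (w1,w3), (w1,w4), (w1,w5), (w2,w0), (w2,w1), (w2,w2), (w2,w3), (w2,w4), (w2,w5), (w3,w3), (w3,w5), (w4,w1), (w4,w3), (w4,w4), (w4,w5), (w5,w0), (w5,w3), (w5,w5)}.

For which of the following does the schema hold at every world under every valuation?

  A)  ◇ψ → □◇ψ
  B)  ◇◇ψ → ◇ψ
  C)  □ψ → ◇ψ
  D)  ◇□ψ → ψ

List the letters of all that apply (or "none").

R is not symmetric: w0 R w3 but not w3 R w0.
R is not transitive: w1 R w2 and w2 R w0 but not w1 R w0.
R is not euclidean: w0 R w3 and w0 R w0 but not w3 R w0.
R is serial: every world has an R-successor.
(A) ◇ψ → □◇ψ is axiom 5; it is valid on a frame exactly when R is euclidean. R is not euclidean, so not valid.
(B) ◇◇ψ → ◇ψ is the dual of axiom 4, which corresponds to transitivity. R is not transitive — not valid.
(C) □ψ → ◇ψ is axiom D; it is valid on a frame exactly when R is serial. R is serial, so valid.
(D) ◇□ψ → ψ is the dual of axiom B, which corresponds to symmetry. R is not symmetric — not valid.

C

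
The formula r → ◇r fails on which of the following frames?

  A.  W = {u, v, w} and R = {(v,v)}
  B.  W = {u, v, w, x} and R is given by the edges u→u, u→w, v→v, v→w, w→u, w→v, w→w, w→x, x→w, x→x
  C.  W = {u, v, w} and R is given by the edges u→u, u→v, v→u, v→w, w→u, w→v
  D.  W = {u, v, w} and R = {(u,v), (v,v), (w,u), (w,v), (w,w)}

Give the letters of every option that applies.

The schema r → ◇r is the dual of axiom T; it is valid on a frame iff R is reflexive.
(A) R is not reflexive (not u R u), so the schema fails here.
(B) R is reflexive (each world relates to itself), so the schema is valid here.
(C) R is not reflexive (not v R v), so the schema fails here.
(D) R is not reflexive (not u R u), so the schema fails here.

A, C, D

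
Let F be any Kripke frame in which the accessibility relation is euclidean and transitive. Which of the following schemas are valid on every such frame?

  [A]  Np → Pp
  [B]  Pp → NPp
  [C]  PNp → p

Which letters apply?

(A) axiom D: valid iff R is serial. Such an R need not be serial — not valid.
(B) Pp → NPp is axiom 5; it is valid on a frame exactly when R is euclidean. Every such R is euclidean, so valid.
(C) the dual of axiom B: valid iff R is symmetric. Such an R need not be symmetric — not valid.

B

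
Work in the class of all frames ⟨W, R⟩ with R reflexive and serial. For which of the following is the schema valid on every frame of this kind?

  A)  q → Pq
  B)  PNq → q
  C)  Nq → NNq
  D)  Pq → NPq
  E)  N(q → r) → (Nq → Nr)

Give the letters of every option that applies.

A, E

(A) q → Pq is the dual of axiom T, which corresponds to reflexivity. Every such R is reflexive — valid.
(B) the dual of axiom B: valid iff R is symmetric. Such an R need not be symmetric — not valid.
(C) axiom 4: valid iff R is transitive. Such an R need not be transitive — not valid.
(D) axiom 5: valid iff R is euclidean. Such an R need not be euclidean — not valid.
(E) N(q → r) → (Nq → Nr) is axiom K, valid on every Kripke frame — valid.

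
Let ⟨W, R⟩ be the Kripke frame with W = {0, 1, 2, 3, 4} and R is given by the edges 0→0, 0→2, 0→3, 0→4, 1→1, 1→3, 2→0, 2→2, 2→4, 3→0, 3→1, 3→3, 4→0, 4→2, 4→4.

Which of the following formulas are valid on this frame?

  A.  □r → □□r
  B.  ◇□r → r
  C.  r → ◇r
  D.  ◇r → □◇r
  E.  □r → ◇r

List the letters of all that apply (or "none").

R is reflexive: each world relates to itself.
R is symmetric: every R-edge is matched by its reverse.
R is not transitive: 0 R 3 and 3 R 1 but not 0 R 1.
R is not euclidean: 0 R 2 and 0 R 3 but not 2 R 3.
R is serial: every world has an R-successor.
(A) □r → □□r is axiom 4; it is valid on a frame exactly when R is transitive. R is not transitive, so not valid.
(B) ◇□r → r is the dual of axiom B, which corresponds to symmetry. R is symmetric — valid.
(C) r → ◇r is the dual of axiom T, which corresponds to reflexivity. R is reflexive — valid.
(D) ◇r → □◇r is axiom 5; it is valid on a frame exactly when R is euclidean. R is not euclidean, so not valid.
(E) □r → ◇r (axiom D) characterises the serial frames. R is serial — valid.

B, C, E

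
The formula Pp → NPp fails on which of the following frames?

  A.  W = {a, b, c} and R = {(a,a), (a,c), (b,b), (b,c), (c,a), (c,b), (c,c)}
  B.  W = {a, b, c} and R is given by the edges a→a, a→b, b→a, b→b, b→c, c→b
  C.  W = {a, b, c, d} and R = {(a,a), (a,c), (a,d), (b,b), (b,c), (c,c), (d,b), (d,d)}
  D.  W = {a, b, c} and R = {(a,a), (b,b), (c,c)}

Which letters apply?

The schema Pp → NPp is axiom 5; it is valid on a frame iff R is euclidean.
(A) R is not euclidean (c R a and c R b but not a R b), so the schema fails here.
(B) R is not euclidean (b R a and b R c but not a R c), so the schema fails here.
(C) R is not euclidean (a R c and a R a but not c R a), so the schema fails here.
(D) R is euclidean (any two R-successors of the same world are R-related), so the schema is valid here.

A, B, C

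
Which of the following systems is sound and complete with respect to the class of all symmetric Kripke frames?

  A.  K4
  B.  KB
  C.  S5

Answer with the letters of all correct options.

(A) K4 is determined by the class of transitive frames.
(B) KB is determined by exactly this class.
(C) S5 is determined by the class of reflexive, symmetric, and transitive frames.

B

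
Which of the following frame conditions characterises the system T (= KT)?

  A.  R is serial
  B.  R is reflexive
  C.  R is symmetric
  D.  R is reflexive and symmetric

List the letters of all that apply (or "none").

(A) this class determines D, not T (= KT).
(B) T (= KT) is sound and complete for exactly this class.
(C) this class determines KB, not T (= KT).
(D) this class determines B (= KTB), not T (= KT).

B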